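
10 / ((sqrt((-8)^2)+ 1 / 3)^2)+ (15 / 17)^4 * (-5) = -30137247 / 10440125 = -2.89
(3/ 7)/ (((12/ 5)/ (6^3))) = 38.57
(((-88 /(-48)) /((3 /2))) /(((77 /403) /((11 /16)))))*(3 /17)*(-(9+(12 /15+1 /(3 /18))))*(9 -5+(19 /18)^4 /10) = -1516172527727 /29981145600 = -50.57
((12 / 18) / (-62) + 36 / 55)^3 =35708794757 / 133824895875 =0.27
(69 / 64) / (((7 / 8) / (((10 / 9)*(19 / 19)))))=115 / 84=1.37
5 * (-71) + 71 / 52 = -18389 / 52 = -353.63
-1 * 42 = -42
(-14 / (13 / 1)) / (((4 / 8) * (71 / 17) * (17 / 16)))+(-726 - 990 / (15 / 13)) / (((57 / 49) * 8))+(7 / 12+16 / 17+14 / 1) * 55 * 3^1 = 2851124753 / 1192516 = 2390.85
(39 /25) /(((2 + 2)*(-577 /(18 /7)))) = -351 /201950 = -0.00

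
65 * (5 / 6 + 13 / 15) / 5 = 221 / 10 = 22.10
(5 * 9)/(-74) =-45/74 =-0.61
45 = 45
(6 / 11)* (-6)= -36 / 11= -3.27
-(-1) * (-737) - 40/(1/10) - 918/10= -1228.80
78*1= 78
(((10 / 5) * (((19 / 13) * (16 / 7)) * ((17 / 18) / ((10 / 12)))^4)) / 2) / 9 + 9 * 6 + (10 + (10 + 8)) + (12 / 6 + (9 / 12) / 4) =56255391769 / 663390000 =84.80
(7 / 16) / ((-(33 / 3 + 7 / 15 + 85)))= -105 / 23152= -0.00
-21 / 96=-7 / 32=-0.22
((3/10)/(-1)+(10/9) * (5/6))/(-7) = -169/1890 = -0.09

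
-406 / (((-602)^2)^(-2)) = -53322683641696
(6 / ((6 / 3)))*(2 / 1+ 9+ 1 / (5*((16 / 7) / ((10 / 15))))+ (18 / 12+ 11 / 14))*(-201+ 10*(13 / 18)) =-2443562 / 315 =-7757.34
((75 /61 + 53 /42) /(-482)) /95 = -6383 /117313980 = -0.00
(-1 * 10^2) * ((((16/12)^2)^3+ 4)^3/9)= -34476702572800/3486784401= -9887.82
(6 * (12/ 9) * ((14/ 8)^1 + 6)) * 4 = 248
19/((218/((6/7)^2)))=342/5341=0.06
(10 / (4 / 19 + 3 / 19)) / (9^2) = 190 / 567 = 0.34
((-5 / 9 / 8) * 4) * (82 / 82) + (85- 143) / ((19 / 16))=-16799 / 342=-49.12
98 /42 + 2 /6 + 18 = 20.67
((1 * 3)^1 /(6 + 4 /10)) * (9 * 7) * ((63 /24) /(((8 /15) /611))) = 181879425 /2048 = 88808.31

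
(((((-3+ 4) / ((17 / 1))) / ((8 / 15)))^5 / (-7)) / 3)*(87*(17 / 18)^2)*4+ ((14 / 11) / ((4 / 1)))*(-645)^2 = 1640900366212575 / 12396167168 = 132371.59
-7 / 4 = -1.75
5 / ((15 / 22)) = 22 / 3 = 7.33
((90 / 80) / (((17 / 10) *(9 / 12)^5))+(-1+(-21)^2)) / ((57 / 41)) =8332840 / 26163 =318.50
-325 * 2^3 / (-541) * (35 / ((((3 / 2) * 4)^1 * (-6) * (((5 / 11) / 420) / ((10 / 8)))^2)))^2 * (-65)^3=-2402162802541455078125 / 1082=-2220113495879348501.04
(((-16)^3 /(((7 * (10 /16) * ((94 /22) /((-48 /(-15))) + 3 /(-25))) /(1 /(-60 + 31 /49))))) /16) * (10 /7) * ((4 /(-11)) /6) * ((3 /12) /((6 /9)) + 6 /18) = -0.05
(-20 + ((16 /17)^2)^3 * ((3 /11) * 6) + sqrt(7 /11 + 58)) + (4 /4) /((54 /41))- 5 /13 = -3445979267867 /186390307818 + sqrt(7095) /11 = -10.83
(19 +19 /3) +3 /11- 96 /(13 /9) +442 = 172091 /429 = 401.14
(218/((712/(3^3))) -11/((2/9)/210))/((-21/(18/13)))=11093031/16198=684.84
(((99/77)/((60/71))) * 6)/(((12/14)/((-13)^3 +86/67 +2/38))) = -29767602/1273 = -23383.82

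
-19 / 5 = -3.80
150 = 150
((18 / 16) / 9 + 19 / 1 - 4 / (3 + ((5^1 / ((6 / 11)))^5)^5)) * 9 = 44463247311251725331425852249461580263738872343 / 258319519600590996841980307551979856984708024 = 172.12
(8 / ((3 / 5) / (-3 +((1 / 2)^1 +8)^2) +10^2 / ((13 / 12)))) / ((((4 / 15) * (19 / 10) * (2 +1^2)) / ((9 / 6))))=450125 / 5263494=0.09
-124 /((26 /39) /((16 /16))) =-186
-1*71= -71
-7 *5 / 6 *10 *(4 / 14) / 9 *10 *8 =-4000 / 27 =-148.15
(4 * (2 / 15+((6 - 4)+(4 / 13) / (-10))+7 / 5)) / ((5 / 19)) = 51908 / 975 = 53.24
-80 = -80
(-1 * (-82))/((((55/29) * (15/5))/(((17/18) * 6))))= 40426/495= 81.67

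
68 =68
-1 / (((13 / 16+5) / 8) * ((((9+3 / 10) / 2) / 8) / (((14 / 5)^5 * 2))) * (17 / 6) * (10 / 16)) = -70493667328 / 153159375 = -460.26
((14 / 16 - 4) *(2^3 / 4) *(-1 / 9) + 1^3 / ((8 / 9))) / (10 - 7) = 131 / 216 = 0.61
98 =98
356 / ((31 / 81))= 930.19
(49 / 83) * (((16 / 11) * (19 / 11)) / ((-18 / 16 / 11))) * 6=-238336 / 2739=-87.02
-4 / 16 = -1 / 4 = -0.25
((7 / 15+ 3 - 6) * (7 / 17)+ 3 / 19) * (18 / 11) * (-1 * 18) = 463212 / 17765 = 26.07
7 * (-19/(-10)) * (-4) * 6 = -1596/5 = -319.20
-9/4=-2.25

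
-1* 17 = -17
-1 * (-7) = 7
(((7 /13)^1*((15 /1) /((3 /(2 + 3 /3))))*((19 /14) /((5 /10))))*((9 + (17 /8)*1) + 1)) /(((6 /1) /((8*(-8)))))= -36860 /13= -2835.38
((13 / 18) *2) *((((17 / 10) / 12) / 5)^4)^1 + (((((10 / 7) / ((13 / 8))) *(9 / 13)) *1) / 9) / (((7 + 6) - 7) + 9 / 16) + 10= 96689125791286213 / 9658958400000000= 10.01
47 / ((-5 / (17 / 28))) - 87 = -12979 / 140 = -92.71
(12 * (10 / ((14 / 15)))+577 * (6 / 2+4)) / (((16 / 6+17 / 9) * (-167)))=-5.48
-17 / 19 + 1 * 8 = 135 / 19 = 7.11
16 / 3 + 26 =94 / 3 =31.33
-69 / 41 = -1.68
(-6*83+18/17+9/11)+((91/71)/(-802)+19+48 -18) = -4761051521/10648154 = -447.12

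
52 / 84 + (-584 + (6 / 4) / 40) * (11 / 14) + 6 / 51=-26166157 / 57120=-458.09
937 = 937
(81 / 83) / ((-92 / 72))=-1458 / 1909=-0.76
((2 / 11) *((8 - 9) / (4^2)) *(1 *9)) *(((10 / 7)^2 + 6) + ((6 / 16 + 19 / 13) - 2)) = -361287 / 448448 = -0.81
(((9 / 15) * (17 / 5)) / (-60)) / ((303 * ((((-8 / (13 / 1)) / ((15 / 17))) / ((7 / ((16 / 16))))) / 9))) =819 / 80800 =0.01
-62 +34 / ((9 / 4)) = -422 / 9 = -46.89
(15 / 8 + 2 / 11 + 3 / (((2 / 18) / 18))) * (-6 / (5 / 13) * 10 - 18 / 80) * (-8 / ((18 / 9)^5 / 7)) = 1878718107 / 14080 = 133431.68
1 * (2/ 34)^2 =1/ 289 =0.00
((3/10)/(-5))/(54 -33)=-1/350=-0.00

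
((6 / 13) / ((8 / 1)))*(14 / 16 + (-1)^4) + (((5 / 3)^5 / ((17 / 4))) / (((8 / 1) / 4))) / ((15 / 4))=2637685 / 5155488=0.51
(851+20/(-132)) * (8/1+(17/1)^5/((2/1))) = 6644532349/11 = 604048395.36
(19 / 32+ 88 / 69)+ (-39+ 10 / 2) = -70945 / 2208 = -32.13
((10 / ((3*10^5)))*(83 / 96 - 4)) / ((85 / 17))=-301 / 14400000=-0.00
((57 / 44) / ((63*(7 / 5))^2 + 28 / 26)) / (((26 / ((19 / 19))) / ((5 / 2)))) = 7125 / 445034128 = 0.00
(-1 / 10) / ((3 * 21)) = -1 / 630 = -0.00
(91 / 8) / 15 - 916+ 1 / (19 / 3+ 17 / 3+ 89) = -11092609 / 12120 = -915.23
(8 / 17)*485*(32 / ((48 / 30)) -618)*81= -187939440 / 17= -11055261.18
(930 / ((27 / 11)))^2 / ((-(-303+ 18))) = 2325620 / 4617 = 503.71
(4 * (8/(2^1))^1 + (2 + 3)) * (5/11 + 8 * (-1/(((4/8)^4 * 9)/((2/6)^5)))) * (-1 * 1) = -66689/8019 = -8.32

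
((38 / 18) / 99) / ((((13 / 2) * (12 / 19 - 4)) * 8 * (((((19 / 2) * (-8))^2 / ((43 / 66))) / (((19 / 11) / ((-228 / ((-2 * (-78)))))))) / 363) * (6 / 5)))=215 / 43794432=0.00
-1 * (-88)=88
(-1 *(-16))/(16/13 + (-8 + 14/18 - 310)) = -1872/36971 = -0.05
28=28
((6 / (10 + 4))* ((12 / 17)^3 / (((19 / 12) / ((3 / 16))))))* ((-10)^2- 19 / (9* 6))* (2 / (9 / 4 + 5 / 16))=37193472 / 26790589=1.39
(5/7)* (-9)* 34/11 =-1530/77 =-19.87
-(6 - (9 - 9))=-6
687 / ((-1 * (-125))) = 687 / 125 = 5.50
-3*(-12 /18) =2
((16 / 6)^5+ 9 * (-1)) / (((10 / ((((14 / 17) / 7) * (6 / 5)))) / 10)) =122324 / 6885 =17.77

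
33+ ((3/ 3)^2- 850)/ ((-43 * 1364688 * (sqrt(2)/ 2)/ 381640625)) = 33+ 108004296875 * sqrt(2)/ 19560528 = 7841.64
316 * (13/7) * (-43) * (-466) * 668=54987157472/7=7855308210.29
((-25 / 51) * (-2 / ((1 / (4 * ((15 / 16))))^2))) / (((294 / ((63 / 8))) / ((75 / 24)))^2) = 10546875 / 109182976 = 0.10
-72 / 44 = -18 / 11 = -1.64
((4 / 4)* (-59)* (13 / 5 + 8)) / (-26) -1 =2997 / 130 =23.05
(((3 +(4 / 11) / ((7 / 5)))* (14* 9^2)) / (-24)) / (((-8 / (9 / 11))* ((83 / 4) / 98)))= 2988657 / 40172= 74.40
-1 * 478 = -478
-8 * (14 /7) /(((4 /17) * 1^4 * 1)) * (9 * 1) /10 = -306 /5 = -61.20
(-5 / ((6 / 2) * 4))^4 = 625 / 20736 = 0.03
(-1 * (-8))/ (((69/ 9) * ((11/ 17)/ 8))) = 12.90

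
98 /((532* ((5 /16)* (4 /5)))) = 0.74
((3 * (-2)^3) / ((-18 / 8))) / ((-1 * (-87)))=32 / 261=0.12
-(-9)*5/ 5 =9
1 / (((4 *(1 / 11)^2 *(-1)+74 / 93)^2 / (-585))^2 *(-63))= -609736927794406580025 / 37971004020069232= -16057.96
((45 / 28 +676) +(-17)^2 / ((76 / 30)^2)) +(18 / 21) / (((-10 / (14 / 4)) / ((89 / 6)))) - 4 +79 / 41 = 1483890817 / 2072140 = 716.12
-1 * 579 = -579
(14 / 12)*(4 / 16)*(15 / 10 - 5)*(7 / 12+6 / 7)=-1.47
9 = 9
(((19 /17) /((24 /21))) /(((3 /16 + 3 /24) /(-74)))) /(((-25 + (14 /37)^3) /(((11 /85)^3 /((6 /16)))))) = 965147935136 /17989013983125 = 0.05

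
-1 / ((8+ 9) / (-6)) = 6 / 17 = 0.35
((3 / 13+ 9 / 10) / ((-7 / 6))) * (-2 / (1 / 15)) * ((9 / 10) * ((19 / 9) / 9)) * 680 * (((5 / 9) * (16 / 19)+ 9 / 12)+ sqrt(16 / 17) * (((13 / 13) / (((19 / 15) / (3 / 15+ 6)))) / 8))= 7812 * sqrt(17) / 13+ 198254 / 39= 7561.11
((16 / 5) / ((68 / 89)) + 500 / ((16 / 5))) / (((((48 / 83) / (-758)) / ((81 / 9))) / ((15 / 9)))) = -3154315.98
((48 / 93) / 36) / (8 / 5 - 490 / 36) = -40 / 33511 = -0.00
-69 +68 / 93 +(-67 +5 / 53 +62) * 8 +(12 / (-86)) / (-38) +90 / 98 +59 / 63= -62544703316 / 591967971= -105.66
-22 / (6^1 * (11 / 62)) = -62 / 3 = -20.67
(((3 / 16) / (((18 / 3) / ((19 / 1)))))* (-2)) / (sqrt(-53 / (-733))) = -19* sqrt(38849) / 848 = -4.42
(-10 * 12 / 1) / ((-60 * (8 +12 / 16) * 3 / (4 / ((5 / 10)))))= 0.61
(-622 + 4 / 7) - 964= -11098 / 7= -1585.43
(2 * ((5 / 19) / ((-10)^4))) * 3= 3 / 19000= 0.00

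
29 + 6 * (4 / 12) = 31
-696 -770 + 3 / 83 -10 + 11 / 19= -2326682 / 1577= -1475.38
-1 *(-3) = 3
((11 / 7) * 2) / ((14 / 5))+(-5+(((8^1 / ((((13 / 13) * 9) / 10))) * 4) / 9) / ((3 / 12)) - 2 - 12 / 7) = 32588 / 3969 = 8.21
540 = 540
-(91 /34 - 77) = 2527 /34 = 74.32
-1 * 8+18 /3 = -2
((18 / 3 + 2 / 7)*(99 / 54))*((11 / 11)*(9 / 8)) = 363 / 28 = 12.96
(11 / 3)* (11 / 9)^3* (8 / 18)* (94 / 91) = 5505016 / 1791153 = 3.07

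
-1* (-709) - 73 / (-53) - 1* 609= 101.38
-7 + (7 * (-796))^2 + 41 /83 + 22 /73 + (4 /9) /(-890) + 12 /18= 753399991464722 /24266295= 31047178.46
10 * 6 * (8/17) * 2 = 960/17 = 56.47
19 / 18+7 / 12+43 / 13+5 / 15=5.28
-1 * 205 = -205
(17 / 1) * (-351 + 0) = -5967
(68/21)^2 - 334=-142670/441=-323.51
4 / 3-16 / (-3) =20 / 3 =6.67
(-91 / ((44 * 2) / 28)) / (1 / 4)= -1274 / 11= -115.82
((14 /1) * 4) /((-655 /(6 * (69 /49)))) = -3312 /4585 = -0.72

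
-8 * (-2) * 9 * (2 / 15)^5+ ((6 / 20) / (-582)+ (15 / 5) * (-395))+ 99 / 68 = -329341797049 / 278268750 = -1183.54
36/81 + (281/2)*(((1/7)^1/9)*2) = 103/21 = 4.90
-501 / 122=-4.11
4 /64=1 /16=0.06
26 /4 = 13 /2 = 6.50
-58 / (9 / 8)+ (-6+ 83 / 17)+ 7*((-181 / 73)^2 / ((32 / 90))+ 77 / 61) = 61429669247 / 795768912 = 77.20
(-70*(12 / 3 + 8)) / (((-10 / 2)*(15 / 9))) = 504 / 5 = 100.80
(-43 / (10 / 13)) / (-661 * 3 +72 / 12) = 559 / 19770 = 0.03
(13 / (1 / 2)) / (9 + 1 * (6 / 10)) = 65 / 24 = 2.71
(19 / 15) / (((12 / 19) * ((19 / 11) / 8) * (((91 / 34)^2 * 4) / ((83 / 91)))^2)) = 240507238642 / 25554116341845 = 0.01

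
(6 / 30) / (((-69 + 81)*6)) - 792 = -285119 / 360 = -792.00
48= 48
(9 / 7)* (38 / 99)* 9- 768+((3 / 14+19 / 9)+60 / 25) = -5258713 / 6930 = -758.83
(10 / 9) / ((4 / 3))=5 / 6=0.83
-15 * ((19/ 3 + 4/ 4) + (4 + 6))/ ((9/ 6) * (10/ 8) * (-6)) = 208/ 9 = 23.11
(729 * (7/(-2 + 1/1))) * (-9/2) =45927/2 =22963.50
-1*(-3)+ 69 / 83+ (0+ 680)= 56758 / 83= 683.83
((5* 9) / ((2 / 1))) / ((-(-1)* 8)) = 45 / 16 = 2.81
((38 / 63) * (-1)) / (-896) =19 / 28224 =0.00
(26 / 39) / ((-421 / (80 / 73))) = -160 / 92199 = -0.00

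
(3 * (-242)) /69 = -242 /23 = -10.52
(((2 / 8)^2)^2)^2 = 0.00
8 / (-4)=-2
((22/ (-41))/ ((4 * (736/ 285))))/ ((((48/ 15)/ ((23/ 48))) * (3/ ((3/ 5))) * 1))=-1045/ 671744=-0.00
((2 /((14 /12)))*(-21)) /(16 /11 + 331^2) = -132 /401729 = -0.00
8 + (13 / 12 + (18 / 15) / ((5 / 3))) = 2941 / 300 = 9.80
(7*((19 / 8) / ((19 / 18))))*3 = 189 / 4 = 47.25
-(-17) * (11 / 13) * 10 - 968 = -10714 / 13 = -824.15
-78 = -78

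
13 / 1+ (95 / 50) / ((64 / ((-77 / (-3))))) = 26423 / 1920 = 13.76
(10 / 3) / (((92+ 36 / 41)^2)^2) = 14128805 / 315412585119744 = 0.00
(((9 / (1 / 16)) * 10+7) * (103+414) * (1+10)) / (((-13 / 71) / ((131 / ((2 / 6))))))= -229616270367 / 13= -17662790028.23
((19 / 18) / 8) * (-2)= -19 / 72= -0.26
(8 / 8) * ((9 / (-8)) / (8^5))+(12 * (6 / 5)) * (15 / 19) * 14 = 792723285 / 4980736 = 159.16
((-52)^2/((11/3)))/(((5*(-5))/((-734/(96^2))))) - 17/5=-27737/26400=-1.05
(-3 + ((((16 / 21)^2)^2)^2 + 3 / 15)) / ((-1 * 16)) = 254022597287 / 1512914374440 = 0.17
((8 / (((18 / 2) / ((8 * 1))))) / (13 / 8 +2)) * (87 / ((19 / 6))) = 1024 / 19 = 53.89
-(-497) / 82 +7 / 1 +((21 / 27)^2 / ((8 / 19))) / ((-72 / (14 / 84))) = 149867557 / 11477376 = 13.06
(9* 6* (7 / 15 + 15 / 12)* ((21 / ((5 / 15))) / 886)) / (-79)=-58401 / 699940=-0.08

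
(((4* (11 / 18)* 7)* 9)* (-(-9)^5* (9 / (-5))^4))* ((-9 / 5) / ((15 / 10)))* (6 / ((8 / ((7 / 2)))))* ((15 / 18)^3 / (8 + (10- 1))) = -69606547857 / 6800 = -10236257.04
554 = 554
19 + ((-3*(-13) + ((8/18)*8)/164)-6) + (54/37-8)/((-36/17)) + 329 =10488515/27306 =384.11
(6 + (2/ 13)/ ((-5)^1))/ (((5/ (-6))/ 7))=-16296/ 325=-50.14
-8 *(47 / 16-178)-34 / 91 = 254823 / 182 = 1400.13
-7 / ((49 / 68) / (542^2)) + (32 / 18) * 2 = -179783344 / 63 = -2853703.87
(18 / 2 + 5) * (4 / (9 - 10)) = -56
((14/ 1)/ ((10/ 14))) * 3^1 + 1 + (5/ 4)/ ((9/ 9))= 1221/ 20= 61.05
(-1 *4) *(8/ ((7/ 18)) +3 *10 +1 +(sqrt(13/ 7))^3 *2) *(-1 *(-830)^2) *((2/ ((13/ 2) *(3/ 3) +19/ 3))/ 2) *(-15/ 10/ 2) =-9120290.22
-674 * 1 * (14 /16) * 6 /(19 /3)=-21231 /38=-558.71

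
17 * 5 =85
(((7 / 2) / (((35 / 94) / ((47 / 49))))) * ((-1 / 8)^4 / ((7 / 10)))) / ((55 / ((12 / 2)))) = 6627 / 19317760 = 0.00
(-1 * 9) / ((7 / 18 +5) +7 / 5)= -1.33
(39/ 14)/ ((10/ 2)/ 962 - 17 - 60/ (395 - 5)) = -481/ 2961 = -0.16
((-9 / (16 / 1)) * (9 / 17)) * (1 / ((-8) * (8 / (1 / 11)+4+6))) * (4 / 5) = 81 / 266560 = 0.00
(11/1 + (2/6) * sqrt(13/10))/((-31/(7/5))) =-77/155-7 * sqrt(130)/4650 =-0.51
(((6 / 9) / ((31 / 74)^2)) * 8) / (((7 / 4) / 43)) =15069952 / 20181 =746.74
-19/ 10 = -1.90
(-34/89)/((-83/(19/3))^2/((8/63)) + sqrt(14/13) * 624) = -6088002192/16613198456711 + 4537255936 * sqrt(182)/348877167590931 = -0.00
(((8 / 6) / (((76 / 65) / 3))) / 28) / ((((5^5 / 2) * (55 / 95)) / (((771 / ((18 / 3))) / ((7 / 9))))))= 30069 / 1347500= 0.02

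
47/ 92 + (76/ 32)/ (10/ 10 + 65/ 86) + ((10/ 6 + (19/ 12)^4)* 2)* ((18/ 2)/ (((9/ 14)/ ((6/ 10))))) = 4064340071/ 30006720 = 135.45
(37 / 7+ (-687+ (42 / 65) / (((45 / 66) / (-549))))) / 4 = -683636 / 2275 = -300.50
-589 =-589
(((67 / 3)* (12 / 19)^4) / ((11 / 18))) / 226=0.03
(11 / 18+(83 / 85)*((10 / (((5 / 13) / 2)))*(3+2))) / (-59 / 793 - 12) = -2470195 / 117198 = -21.08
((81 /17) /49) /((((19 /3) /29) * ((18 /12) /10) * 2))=23490 /15827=1.48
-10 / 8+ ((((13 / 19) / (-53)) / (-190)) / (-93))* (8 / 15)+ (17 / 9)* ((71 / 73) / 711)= -34561391802349 / 27706376762100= -1.25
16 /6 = 8 /3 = 2.67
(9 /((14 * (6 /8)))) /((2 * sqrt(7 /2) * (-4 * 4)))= -3 * sqrt(14) /784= -0.01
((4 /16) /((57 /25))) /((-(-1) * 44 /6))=25 /1672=0.01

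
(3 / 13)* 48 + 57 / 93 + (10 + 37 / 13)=9888 / 403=24.54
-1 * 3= -3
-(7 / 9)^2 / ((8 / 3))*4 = -49 / 54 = -0.91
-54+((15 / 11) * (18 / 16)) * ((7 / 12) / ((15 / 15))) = -53.11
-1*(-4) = 4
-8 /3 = -2.67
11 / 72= 0.15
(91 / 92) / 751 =91 / 69092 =0.00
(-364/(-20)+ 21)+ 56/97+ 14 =26082/485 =53.78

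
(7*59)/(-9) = -413/9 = -45.89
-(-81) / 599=81 / 599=0.14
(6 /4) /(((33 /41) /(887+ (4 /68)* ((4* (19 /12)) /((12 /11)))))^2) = 495737928719929 /271918944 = 1823109.20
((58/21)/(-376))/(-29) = 1/3948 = 0.00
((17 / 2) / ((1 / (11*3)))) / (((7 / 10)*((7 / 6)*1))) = 16830 / 49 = 343.47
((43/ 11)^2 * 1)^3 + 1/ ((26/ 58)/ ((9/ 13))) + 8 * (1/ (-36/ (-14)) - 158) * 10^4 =-33965590490725682/ 2694544281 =-12605319.10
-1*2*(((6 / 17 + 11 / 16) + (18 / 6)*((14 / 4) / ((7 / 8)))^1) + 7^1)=-5451 / 136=-40.08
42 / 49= 6 / 7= 0.86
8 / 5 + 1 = 13 / 5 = 2.60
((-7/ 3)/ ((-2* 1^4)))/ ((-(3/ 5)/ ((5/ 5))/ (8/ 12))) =-35/ 27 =-1.30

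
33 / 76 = 0.43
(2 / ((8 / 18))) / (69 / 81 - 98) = -243 / 5246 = -0.05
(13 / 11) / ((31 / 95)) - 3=212 / 341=0.62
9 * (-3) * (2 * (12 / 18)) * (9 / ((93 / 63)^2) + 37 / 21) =-1426872 / 6727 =-212.11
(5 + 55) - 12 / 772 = 11577 / 193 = 59.98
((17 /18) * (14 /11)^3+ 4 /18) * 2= 17324 /3993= 4.34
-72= -72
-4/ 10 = -2/ 5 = -0.40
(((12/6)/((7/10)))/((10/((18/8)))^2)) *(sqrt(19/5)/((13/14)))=81 *sqrt(95)/2600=0.30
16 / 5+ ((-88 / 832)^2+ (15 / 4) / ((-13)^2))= 174861 / 54080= 3.23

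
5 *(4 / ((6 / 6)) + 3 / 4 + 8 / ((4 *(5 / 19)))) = 247 / 4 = 61.75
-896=-896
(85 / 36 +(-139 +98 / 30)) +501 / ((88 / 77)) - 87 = 78481 / 360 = 218.00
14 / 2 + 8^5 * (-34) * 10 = -11141113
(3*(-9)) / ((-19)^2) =-27 / 361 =-0.07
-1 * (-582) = 582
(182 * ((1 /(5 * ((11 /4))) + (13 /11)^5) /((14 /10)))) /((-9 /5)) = -171.76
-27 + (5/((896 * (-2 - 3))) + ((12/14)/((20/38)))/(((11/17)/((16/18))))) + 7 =-2626213/147840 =-17.76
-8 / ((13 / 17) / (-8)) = 1088 / 13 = 83.69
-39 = -39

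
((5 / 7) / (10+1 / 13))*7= 65 / 131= 0.50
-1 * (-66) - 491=-425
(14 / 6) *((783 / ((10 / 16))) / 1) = 14616 / 5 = 2923.20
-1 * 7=-7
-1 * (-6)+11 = 17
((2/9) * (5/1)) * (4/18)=0.25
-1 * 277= -277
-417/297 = -139/99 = -1.40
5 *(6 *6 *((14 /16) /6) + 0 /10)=105 /4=26.25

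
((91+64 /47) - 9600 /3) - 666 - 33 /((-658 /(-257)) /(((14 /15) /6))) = -5323657 /1410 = -3775.64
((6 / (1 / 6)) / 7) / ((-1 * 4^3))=-9 / 112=-0.08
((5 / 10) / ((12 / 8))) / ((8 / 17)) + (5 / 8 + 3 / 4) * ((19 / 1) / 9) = 65 / 18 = 3.61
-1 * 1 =-1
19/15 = 1.27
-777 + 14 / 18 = -6986 / 9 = -776.22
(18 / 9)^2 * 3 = 12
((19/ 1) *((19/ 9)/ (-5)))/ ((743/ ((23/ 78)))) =-0.00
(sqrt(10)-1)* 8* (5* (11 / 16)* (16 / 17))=55.96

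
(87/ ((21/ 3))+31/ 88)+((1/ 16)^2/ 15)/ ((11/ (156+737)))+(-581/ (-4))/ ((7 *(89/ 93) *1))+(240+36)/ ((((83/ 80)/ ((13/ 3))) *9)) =1065252016571/ 6552564480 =162.57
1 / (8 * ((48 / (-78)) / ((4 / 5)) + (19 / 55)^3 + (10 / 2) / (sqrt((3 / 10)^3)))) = 91951907565375 / 935070121814239976 + 350852119921875 * sqrt(30) / 467535060907119988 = 0.00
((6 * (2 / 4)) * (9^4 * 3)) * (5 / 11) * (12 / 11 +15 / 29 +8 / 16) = 397104525 / 7018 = 56583.72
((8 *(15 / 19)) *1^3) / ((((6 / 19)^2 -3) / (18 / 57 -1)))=520 / 349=1.49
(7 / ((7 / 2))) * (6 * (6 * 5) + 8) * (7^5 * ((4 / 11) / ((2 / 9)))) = 113749776 / 11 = 10340888.73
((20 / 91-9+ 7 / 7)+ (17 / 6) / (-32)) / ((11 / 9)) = -412449 / 64064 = -6.44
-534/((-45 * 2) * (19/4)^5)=91136/37141485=0.00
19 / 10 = 1.90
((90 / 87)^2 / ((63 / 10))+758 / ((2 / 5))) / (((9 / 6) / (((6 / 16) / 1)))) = 11156865 / 23548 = 473.79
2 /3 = 0.67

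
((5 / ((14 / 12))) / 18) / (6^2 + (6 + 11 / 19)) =95 / 16989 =0.01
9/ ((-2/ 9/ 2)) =-81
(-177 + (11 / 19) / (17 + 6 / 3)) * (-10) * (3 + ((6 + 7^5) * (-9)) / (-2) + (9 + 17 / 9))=435096561290 / 3249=133917070.26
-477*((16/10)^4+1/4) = -8113293/2500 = -3245.32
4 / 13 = 0.31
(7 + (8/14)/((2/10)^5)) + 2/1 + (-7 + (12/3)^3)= 1851.71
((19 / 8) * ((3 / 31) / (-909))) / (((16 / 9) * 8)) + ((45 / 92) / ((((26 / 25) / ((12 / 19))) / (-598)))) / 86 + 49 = 122941148183 / 2619419648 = 46.93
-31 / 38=-0.82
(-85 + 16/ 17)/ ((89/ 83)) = -118607/ 1513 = -78.39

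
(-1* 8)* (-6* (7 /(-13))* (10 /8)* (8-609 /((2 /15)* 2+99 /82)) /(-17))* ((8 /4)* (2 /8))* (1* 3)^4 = -254999340 /8177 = -31184.95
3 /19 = 0.16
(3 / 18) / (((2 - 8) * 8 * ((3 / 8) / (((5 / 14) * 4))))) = -5 / 378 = -0.01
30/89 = 0.34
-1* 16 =-16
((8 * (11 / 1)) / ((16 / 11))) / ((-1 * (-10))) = 121 / 20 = 6.05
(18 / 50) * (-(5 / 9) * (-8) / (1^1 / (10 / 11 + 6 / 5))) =928 / 275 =3.37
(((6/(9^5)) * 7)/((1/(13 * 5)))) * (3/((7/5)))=650/6561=0.10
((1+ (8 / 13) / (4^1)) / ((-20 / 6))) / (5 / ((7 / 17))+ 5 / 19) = -399 / 14300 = -0.03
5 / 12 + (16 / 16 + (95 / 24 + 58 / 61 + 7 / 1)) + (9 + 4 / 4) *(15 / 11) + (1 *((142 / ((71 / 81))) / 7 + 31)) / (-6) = 2022157 / 112728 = 17.94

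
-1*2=-2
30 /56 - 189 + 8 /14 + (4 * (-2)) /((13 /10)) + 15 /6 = -69723 /364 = -191.55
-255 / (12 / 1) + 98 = 76.75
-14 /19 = -0.74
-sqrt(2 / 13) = -sqrt(26) / 13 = -0.39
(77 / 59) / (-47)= -77 / 2773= -0.03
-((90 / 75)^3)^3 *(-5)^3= 10077696 / 15625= 644.97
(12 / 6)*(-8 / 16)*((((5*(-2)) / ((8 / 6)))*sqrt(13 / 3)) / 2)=7.81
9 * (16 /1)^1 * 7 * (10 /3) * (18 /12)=5040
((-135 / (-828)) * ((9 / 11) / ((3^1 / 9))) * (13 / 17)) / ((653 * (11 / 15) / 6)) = 0.00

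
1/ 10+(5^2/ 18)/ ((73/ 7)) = 766/ 3285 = 0.23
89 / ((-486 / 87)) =-2581 / 162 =-15.93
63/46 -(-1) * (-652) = -29929/46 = -650.63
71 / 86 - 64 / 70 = -267 / 3010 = -0.09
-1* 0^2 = 0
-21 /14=-3 /2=-1.50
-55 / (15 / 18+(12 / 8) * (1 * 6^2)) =-330 / 329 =-1.00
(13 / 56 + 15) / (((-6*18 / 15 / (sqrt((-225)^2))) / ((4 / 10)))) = -21325 / 112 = -190.40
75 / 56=1.34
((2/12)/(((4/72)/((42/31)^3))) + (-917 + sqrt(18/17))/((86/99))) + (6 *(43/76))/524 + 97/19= -26605470909239/25507530856 + 297 *sqrt(34)/1462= -1041.86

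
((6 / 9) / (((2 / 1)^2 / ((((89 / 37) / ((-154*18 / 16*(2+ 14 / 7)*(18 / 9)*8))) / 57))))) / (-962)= 89 / 134975865024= 0.00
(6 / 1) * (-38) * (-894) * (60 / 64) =382185 / 2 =191092.50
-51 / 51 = -1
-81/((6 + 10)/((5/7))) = -405/112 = -3.62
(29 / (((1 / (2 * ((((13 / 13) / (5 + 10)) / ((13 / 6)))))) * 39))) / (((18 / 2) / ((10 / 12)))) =58 / 13689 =0.00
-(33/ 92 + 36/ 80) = -93/ 115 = -0.81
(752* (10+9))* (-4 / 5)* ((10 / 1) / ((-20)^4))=-0.71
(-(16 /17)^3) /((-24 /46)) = 23552 /14739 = 1.60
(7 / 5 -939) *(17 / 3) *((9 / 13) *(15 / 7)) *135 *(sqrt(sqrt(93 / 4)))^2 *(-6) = 290491920 *sqrt(93) / 91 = 30784644.23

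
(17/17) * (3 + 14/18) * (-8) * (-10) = 2720/9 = 302.22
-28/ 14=-2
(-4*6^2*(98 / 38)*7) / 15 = -16464 / 95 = -173.31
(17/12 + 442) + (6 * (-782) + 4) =-50935/12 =-4244.58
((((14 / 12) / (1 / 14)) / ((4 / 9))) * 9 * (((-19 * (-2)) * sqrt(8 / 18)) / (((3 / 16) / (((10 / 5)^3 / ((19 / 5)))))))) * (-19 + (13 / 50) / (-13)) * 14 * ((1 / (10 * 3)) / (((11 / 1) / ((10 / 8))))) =-5219088 / 55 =-94892.51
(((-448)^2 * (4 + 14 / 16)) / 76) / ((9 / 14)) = 1141504 / 57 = 20026.39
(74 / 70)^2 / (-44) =-1369 / 53900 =-0.03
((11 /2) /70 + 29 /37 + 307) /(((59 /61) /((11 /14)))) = 1070061817 /4278680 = 250.09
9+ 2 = 11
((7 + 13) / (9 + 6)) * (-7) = -28 / 3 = -9.33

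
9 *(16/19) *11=1584/19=83.37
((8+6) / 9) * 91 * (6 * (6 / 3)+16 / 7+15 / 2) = 27755 / 9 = 3083.89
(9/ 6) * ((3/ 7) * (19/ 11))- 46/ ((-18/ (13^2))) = 600137/ 1386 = 433.00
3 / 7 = 0.43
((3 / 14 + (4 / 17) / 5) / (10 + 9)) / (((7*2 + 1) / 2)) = 311 / 169575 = 0.00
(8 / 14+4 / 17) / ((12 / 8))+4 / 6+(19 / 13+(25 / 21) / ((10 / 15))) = 5903 / 1326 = 4.45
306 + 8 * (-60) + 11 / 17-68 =-4103 / 17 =-241.35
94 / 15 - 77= -1061 / 15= -70.73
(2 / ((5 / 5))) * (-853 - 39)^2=1591328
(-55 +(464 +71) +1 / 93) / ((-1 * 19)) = -44641 / 1767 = -25.26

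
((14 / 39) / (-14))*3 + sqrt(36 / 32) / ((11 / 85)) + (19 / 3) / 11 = 214 / 429 + 255*sqrt(2) / 44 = 8.69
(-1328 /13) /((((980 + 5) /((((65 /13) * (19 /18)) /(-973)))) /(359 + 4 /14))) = 31729240 /156986739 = 0.20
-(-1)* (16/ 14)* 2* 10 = 22.86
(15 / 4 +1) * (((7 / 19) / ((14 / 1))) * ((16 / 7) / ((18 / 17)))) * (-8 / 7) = -136 / 441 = -0.31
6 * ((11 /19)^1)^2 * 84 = 60984 /361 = 168.93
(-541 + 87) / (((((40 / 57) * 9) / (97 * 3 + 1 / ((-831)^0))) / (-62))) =19520638 / 15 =1301375.87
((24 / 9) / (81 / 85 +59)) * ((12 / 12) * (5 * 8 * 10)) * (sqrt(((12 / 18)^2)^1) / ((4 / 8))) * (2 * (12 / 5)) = 217600 / 1911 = 113.87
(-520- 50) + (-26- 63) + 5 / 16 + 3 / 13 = -136959 / 208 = -658.46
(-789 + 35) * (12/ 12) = -754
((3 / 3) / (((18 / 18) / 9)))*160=1440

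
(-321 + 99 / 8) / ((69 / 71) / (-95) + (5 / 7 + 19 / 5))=-116573835 / 1701272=-68.52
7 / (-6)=-7 / 6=-1.17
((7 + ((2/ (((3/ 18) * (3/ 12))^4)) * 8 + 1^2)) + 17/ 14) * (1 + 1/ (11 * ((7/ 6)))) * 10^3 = 3084195049500/ 539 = 5722068737.48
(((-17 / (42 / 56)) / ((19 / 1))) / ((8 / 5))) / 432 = -85 / 49248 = -0.00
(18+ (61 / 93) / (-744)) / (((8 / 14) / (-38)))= -165637535 / 138384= -1196.94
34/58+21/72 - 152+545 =274139/696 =393.88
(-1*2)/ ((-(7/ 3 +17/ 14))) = 84/ 149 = 0.56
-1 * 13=-13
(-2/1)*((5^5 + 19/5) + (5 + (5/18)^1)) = -282067/45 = -6268.16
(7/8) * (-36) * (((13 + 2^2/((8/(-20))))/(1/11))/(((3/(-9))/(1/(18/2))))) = 693/2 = 346.50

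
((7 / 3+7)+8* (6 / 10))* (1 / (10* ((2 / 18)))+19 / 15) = 1378 / 45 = 30.62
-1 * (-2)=2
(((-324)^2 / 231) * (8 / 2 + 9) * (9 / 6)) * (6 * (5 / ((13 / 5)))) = 102249.35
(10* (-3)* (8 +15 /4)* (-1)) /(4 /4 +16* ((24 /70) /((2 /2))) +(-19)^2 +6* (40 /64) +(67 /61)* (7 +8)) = 3010350 /3311053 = 0.91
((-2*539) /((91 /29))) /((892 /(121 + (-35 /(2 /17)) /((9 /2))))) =-42427 /2007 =-21.14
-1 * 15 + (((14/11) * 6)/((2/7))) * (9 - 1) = 2187/11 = 198.82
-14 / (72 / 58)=-203 / 18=-11.28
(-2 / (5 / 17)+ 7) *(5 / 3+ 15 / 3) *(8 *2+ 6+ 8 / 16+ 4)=106 / 3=35.33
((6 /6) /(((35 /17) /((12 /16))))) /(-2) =-51 /280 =-0.18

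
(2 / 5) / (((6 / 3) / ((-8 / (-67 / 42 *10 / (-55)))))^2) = 1707552 / 22445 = 76.08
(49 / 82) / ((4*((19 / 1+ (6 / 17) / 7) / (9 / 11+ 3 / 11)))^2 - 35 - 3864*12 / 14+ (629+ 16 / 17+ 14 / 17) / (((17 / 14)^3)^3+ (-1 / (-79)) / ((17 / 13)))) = 332092732457095726221 / 912507753752098398775420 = 0.00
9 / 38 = 0.24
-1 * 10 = -10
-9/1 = -9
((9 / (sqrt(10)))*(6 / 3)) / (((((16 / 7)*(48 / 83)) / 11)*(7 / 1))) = 2739*sqrt(10) / 1280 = 6.77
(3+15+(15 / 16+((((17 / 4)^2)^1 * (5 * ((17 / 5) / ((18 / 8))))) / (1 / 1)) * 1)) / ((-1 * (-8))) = 22379 / 1152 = 19.43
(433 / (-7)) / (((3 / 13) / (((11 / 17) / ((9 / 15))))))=-309595 / 1071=-289.07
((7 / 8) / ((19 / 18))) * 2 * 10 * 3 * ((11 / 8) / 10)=2079 / 304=6.84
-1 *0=0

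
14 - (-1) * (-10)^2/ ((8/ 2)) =39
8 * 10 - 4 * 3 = 68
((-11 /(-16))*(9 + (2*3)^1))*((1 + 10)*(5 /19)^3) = 2.07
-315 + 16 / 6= -937 / 3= -312.33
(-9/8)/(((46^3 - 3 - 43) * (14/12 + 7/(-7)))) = -3/43240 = -0.00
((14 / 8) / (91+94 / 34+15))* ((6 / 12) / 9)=119 / 133128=0.00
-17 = -17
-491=-491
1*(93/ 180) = 31/ 60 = 0.52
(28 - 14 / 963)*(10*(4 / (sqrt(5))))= 215600*sqrt(5) / 963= 500.62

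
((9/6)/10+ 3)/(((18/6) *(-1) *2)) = -21/40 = -0.52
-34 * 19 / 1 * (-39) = 25194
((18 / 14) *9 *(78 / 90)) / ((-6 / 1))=-117 / 70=-1.67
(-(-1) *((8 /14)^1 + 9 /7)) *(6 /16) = 39 /56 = 0.70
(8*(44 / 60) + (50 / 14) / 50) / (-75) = -1247 / 15750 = -0.08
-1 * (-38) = 38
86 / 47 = 1.83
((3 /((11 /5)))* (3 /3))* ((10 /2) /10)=15 /22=0.68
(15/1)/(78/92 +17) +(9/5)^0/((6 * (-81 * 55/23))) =18424817/21945330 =0.84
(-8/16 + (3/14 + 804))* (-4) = -22504/7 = -3214.86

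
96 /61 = 1.57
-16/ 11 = -1.45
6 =6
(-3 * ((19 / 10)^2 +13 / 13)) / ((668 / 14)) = -9681 / 33400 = -0.29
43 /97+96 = 9355 /97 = 96.44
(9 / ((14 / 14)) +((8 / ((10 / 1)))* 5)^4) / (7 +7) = 265 / 14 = 18.93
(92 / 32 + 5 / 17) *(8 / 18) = 431 / 306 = 1.41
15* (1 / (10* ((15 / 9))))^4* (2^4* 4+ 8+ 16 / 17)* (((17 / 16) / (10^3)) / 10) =7533 / 5000000000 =0.00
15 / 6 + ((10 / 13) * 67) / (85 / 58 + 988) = 3808005 / 1492114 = 2.55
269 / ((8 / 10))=1345 / 4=336.25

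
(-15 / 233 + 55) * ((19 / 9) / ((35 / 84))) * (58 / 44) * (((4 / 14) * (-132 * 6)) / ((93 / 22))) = -19640.32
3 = 3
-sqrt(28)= -2* sqrt(7)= -5.29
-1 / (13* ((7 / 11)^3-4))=1331 / 64753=0.02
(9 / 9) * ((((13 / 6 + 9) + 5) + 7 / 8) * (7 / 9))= 13.25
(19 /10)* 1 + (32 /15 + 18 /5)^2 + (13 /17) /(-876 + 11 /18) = 4191240943 /120541050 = 34.77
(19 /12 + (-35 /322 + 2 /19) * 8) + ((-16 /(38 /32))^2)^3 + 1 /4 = 38843558510399293 /6492331578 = 5982990.55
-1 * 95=-95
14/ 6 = 7/ 3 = 2.33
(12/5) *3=36/5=7.20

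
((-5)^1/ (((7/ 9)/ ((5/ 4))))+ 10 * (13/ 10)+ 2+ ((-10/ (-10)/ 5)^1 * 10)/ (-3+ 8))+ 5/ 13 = 14103/ 1820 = 7.75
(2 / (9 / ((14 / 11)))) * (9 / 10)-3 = -151 / 55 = -2.75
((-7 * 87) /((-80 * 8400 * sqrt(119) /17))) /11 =29 * sqrt(119) /2464000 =0.00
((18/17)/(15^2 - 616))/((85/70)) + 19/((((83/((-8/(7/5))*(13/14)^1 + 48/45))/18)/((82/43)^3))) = -22132295114930508/182693940710155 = -121.14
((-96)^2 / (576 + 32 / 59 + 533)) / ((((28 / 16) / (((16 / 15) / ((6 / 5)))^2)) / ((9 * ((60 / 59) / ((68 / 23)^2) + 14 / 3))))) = 64137527296 / 397294947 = 161.44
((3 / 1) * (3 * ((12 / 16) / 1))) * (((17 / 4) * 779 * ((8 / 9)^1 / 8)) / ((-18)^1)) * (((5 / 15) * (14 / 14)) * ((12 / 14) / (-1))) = 13243 / 336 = 39.41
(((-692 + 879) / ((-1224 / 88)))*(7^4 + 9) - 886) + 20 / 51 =-5092868 / 153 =-33286.72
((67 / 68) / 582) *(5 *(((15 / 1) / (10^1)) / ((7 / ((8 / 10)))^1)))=67 / 46172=0.00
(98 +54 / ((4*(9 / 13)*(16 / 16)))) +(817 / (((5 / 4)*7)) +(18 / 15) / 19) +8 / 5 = 212.53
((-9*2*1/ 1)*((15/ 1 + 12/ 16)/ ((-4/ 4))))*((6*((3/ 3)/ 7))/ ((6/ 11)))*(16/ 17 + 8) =67716/ 17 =3983.29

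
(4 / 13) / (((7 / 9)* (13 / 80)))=2880 / 1183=2.43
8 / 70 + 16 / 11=604 / 385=1.57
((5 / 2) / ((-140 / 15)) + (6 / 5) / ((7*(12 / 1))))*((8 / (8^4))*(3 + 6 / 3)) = -71 / 28672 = -0.00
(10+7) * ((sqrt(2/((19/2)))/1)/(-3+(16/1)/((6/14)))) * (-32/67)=-3264 * sqrt(19)/131119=-0.11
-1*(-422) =422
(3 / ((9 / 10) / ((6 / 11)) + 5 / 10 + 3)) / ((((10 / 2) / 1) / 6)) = 72 / 103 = 0.70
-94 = -94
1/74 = 0.01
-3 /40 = -0.08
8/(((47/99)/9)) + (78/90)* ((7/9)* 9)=111197/705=157.73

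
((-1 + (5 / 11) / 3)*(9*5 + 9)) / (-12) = 42 / 11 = 3.82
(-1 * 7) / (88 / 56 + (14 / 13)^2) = -8281 / 3231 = -2.56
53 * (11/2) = 583/2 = 291.50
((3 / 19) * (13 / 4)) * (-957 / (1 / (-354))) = 6606171 / 38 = 173846.61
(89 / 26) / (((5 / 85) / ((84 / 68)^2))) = 39249 / 442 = 88.80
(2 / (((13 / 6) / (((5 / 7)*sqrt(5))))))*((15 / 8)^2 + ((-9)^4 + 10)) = 6311535*sqrt(5) / 1456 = 9693.01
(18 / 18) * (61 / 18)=3.39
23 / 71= 0.32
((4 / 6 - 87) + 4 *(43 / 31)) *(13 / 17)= -97669 / 1581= -61.78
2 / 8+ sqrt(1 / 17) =sqrt(17) / 17+ 1 / 4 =0.49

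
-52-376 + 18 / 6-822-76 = -1323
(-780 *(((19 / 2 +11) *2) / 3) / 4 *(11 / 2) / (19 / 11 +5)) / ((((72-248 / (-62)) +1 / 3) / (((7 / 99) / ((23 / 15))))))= -1.32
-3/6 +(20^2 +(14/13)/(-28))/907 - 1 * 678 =-7994994/11791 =-678.06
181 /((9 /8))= 1448 /9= 160.89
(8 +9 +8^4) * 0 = 0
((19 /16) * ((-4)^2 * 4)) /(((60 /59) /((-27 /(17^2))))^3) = -2844704529 /48275138000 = -0.06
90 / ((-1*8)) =-45 / 4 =-11.25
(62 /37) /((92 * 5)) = 31 /8510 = 0.00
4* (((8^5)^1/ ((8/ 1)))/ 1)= 16384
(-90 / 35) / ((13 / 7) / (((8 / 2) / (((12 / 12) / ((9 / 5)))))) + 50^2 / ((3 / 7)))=-648 / 1470065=-0.00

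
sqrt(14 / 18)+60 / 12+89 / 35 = sqrt(7) / 3+264 / 35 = 8.42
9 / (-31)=-9 / 31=-0.29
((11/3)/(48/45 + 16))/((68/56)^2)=2695/18496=0.15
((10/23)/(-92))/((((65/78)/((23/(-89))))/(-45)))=-135/2047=-0.07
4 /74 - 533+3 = -19608 /37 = -529.95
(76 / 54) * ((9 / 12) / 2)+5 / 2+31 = 1225 / 36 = 34.03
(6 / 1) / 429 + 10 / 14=729 / 1001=0.73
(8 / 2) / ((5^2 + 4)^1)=4 / 29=0.14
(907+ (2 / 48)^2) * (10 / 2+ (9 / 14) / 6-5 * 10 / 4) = -12015959 / 1792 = -6705.33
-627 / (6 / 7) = -1463 / 2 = -731.50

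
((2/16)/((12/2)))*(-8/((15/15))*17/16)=-17/96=-0.18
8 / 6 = 4 / 3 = 1.33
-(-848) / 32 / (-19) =-53 / 38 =-1.39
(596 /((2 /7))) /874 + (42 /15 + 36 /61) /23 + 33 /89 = 34459134 /11862365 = 2.90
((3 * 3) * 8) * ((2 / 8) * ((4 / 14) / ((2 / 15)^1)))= 270 / 7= 38.57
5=5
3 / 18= 1 / 6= 0.17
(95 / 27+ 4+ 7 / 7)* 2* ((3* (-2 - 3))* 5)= -11500 / 9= -1277.78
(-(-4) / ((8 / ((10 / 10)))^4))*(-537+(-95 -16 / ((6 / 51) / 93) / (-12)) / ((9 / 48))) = 13733 / 3072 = 4.47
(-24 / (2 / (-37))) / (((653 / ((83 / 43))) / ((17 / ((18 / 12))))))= 417656 / 28079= 14.87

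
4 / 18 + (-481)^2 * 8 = 16657994 / 9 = 1850888.22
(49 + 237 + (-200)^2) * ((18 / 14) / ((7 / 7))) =362574 / 7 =51796.29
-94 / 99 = -0.95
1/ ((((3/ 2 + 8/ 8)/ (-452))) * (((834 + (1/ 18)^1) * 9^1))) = -1808/ 75065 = -0.02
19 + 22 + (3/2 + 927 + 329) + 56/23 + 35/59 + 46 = 3657191/2714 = 1347.53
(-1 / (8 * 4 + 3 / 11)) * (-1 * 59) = 649 / 355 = 1.83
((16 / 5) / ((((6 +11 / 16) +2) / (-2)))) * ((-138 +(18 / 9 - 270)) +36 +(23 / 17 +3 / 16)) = 3207072 / 11815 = 271.44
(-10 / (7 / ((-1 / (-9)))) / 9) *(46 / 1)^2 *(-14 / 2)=21160 / 81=261.23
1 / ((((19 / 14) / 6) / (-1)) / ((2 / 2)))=-84 / 19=-4.42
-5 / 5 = -1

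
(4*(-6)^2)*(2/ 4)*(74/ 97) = 54.93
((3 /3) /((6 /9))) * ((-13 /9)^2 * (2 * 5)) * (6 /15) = 338 /27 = 12.52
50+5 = 55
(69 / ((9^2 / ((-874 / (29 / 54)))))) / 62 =-20102 / 899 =-22.36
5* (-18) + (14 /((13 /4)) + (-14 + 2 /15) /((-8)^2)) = -67009 /780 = -85.91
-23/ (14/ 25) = -575/ 14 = -41.07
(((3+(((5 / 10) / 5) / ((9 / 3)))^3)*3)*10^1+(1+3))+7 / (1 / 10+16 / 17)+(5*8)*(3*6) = 43580459 / 53100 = 820.72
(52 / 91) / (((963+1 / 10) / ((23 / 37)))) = 920 / 2494429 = 0.00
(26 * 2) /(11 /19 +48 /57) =988 /27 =36.59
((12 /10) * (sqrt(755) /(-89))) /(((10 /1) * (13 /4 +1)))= -12 * sqrt(755) /37825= -0.01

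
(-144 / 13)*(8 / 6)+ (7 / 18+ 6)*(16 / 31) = -41608 / 3627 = -11.47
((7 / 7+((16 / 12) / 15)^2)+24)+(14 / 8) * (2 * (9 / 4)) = 532703 / 16200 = 32.88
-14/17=-0.82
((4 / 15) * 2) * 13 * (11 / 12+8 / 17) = 9.62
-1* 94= -94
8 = 8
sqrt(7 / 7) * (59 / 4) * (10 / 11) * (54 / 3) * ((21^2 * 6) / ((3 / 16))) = 37467360 / 11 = 3406123.64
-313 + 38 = -275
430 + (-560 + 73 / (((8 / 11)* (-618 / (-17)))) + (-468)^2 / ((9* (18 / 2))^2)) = -12528671 / 133488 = -93.86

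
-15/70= -3/14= -0.21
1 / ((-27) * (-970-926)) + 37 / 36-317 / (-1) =16280479 / 51192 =318.03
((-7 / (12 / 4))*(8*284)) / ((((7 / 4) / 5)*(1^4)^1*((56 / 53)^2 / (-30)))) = 19943900 / 49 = 407018.37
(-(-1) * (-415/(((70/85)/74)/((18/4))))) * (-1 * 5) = 839041.07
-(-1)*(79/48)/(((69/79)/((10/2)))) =31205/3312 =9.42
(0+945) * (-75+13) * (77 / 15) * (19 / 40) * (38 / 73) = -74366.49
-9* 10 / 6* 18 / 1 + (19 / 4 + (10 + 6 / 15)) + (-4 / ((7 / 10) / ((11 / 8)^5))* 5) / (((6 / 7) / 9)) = -70832781 / 40960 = -1729.32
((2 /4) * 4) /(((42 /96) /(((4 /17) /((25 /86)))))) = 11008 /2975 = 3.70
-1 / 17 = -0.06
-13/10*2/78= -1/30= -0.03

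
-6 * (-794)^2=-3782616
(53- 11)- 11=31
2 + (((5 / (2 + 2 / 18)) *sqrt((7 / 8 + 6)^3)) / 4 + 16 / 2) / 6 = 5.11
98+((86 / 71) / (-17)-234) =-164238 / 1207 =-136.07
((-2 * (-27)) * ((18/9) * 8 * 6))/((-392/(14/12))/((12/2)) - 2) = -2592/29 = -89.38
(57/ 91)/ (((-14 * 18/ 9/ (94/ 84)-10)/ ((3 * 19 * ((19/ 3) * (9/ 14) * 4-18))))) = 916218/ 524251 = 1.75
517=517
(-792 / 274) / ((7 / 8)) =-3168 / 959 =-3.30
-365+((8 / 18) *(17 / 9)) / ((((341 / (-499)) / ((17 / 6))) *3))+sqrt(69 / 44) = -91023407 / 248589+sqrt(759) / 22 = -364.91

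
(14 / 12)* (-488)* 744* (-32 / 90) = 6777344 / 45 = 150607.64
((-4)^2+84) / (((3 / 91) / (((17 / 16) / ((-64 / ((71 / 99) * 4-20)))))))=2049775 / 2376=862.70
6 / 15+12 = 12.40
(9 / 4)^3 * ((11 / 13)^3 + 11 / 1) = 9294021 / 70304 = 132.20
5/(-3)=-5/3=-1.67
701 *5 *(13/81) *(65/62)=2961725/5022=589.75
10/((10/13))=13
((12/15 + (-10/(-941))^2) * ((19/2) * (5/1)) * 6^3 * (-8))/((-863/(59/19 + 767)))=44783494244352/764170103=58604.09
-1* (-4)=4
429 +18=447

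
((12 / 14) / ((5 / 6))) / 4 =9 / 35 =0.26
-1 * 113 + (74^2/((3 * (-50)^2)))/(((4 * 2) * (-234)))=-396631369/3510000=-113.00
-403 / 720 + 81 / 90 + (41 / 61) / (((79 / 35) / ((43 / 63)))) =377171 / 693936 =0.54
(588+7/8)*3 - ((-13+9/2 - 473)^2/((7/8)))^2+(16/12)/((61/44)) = -5036237536415213/71736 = -70205162490.45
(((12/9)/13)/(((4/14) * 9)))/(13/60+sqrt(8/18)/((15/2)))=56/429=0.13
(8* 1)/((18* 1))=4/9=0.44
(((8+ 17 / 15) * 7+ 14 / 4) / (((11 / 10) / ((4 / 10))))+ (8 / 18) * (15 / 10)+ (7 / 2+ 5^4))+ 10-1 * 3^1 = 218027 / 330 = 660.69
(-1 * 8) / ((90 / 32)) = -128 / 45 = -2.84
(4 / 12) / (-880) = -1 / 2640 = -0.00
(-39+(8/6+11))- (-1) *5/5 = -77/3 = -25.67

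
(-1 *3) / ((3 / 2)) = -2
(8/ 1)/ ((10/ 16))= 12.80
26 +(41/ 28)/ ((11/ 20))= 2207/ 77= 28.66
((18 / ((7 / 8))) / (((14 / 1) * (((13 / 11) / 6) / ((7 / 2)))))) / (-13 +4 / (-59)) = -46728 / 23387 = -2.00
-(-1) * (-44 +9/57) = -833/19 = -43.84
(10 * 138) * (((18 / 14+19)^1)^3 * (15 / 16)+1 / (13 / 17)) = 48164971830 / 4459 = 10801742.95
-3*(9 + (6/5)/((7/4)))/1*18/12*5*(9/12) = -9153/56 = -163.45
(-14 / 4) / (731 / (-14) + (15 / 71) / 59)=205261 / 3061949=0.07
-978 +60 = -918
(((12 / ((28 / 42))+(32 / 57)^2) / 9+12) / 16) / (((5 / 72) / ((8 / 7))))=1641592 / 113715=14.44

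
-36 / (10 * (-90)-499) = 36 / 1399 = 0.03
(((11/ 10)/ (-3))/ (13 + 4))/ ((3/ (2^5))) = -176/ 765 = -0.23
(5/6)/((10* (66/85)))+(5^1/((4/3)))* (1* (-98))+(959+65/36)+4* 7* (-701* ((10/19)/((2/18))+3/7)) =-100793.32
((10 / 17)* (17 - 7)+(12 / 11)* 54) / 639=12116 / 119493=0.10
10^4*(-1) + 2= -9998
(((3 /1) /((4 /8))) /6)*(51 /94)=51 /94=0.54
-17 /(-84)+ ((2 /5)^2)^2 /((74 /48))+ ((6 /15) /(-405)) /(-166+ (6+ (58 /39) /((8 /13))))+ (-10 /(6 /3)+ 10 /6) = -102958258561 /33059407500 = -3.11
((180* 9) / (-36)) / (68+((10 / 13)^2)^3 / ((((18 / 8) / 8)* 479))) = -936376811955 / 1415001404732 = -0.66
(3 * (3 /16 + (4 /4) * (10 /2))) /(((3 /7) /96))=3486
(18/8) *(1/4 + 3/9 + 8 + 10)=669/16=41.81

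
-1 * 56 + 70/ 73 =-4018/ 73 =-55.04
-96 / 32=-3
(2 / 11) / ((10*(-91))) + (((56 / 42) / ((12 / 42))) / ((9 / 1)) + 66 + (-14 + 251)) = 41015948 / 135135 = 303.52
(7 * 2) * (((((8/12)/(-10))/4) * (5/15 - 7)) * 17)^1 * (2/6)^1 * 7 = 1666/27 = 61.70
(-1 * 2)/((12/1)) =-1/6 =-0.17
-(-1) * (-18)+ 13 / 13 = -17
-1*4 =-4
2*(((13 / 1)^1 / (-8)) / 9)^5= -371293 / 967458816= -0.00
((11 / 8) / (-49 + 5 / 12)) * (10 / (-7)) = 15 / 371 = 0.04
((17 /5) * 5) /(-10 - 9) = -17 /19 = -0.89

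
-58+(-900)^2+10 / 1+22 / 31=25108534 / 31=809952.71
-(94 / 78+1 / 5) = -274 / 195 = -1.41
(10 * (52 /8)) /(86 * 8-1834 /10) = 325 /2523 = 0.13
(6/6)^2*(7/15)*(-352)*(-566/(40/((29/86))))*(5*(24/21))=4478.86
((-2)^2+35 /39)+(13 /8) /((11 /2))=8911 /1716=5.19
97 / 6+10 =157 / 6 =26.17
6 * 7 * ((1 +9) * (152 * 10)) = 638400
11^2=121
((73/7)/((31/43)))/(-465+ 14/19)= -0.03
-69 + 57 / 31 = -2082 / 31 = -67.16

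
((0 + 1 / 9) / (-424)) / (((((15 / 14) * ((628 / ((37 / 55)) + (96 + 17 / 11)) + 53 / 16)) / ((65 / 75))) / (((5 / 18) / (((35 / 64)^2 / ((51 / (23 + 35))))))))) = -0.00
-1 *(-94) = 94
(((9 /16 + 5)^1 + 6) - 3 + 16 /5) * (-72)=-8469 /10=-846.90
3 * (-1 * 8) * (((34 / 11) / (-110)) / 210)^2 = -578 / 1345141875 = -0.00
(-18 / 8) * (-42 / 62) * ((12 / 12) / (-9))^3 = -7 / 3348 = -0.00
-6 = -6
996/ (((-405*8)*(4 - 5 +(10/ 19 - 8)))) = 1577/ 43470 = 0.04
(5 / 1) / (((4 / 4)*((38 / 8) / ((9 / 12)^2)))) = 45 / 76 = 0.59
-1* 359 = -359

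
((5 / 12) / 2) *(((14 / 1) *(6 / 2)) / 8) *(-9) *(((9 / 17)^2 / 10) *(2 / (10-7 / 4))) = -1701 / 25432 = -0.07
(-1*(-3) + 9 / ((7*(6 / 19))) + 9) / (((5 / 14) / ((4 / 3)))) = 60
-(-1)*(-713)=-713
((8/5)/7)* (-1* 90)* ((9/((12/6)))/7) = -648/49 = -13.22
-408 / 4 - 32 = -134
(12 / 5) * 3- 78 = -354 / 5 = -70.80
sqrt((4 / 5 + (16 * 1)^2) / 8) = sqrt(3210) / 10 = 5.67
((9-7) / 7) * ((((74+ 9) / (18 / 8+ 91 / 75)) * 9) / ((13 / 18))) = 8067600 / 94549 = 85.33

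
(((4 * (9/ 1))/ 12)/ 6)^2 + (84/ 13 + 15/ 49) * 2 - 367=-899991/ 2548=-353.21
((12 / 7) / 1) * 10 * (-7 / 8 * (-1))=15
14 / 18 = 7 / 9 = 0.78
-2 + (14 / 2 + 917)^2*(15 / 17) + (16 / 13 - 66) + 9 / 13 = 166471717 / 221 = 753265.69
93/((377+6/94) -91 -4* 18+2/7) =10199/23507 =0.43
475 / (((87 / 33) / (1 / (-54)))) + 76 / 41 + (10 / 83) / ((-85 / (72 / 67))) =-9010018897 / 6069842622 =-1.48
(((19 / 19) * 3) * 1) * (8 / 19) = 24 / 19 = 1.26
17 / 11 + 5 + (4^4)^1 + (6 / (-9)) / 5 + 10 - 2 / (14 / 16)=311996 / 1155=270.13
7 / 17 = 0.41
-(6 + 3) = -9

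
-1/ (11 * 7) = -1/ 77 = -0.01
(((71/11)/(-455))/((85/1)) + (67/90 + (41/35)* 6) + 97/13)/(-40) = -116659607/306306000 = -0.38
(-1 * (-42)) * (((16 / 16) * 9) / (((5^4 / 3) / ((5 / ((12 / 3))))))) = 567 / 250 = 2.27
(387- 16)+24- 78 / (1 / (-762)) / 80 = 22759 / 20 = 1137.95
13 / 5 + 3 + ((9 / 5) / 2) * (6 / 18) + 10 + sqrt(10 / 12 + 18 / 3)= sqrt(246) / 6 + 159 / 10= 18.51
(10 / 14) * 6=30 / 7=4.29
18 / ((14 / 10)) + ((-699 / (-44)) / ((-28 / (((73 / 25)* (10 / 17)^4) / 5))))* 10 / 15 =82515700 / 6431117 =12.83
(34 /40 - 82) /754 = -0.11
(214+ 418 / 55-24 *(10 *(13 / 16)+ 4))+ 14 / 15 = -1027 / 15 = -68.47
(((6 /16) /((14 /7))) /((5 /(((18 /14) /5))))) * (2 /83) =27 /116200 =0.00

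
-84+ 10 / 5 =-82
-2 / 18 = -1 / 9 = -0.11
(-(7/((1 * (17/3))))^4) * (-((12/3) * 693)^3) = 49597658187.36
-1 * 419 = -419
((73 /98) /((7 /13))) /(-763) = -949 /523418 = -0.00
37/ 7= 5.29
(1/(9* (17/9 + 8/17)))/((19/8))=0.02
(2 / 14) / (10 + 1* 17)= 1 / 189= 0.01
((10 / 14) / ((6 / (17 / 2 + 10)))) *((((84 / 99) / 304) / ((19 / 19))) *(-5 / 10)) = -185 / 60192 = -0.00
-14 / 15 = -0.93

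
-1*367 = -367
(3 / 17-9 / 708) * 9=5913 / 4012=1.47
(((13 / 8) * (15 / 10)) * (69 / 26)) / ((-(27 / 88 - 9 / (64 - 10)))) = -6831 / 148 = -46.16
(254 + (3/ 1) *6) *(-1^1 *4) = -1088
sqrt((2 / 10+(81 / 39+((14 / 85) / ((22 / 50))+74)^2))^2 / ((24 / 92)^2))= 144650284078 / 6818955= 21212.97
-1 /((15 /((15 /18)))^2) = -0.00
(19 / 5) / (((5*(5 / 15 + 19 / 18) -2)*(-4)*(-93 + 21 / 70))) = 19 / 9167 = 0.00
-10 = -10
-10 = -10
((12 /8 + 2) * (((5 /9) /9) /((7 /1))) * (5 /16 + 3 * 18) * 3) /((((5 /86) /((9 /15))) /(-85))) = -635239 /144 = -4411.38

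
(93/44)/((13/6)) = 279/286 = 0.98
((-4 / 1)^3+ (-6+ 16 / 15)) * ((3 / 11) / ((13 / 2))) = -188 / 65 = -2.89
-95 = -95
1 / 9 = 0.11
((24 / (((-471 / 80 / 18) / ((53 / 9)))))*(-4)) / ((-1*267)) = -271360 / 41919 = -6.47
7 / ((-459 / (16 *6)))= -1.46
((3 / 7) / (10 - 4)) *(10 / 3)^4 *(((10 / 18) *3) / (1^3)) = 25000 / 1701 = 14.70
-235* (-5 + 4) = 235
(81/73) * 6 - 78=-71.34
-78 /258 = -13 /43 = -0.30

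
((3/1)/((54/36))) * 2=4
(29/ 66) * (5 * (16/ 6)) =580/ 99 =5.86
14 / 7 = 2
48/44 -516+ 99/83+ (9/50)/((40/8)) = -117247533/228250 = -513.68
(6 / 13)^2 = 36 / 169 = 0.21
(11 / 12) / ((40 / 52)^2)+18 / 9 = 4259 / 1200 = 3.55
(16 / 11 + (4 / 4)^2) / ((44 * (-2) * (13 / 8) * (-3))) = 9 / 1573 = 0.01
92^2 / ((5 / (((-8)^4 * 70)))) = 485359616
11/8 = 1.38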